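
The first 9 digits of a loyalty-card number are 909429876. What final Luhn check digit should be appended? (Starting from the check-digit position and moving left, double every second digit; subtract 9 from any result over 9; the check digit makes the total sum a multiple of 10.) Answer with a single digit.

Partial digits right→left: 6 7 8 9 2 4 9 0 9
Double every second digit counting from the check-digit position (so the 1st, 3rd, 5th, ... of the partial from the right).
  doubled (with −9 where >9): 3 7 4 9 9 → sum 32
  kept as-is: 7 9 4 0 → sum 20
Total = 32 + 20 = 52.
Check digit = (10 − (52 mod 10)) mod 10 = 8.

8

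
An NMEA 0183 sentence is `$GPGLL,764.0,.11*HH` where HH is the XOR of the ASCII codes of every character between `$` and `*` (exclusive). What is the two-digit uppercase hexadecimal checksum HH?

XOR the ASCII codes of the payload characters:
  'G' = 0x47 → acc = 0x47
  'P' = 0x50 → acc = 0x17
  'G' = 0x47 → acc = 0x50
  'L' = 0x4C → acc = 0x1C
  'L' = 0x4C → acc = 0x50
  ',' = 0x2C → acc = 0x7C
  '7' = 0x37 → acc = 0x4B
  '6' = 0x36 → acc = 0x7D
  '4' = 0x34 → acc = 0x49
  '.' = 0x2E → acc = 0x67
  '0' = 0x30 → acc = 0x57
  ',' = 0x2C → acc = 0x7B
  '.' = 0x2E → acc = 0x55
  '1' = 0x31 → acc = 0x64
  '1' = 0x31 → acc = 0x55
Checksum = 0x55.

55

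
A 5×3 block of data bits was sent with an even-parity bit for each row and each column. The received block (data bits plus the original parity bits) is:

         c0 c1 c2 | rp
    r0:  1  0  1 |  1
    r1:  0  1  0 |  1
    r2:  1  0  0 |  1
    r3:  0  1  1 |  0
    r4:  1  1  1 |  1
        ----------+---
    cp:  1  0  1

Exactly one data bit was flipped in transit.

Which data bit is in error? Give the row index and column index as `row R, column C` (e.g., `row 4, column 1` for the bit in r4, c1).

Recompute each row's even parity and compare to rp:
  r0: data parity 0, sent rp 1 → mismatch
  r1: data parity 1, sent rp 1 → ok
  r2: data parity 1, sent rp 1 → ok
  r3: data parity 0, sent rp 0 → ok
  r4: data parity 1, sent rp 1 → ok
Recompute each column's even parity and compare to cp:
  c0: data parity 1, sent cp 1 → ok
  c1: data parity 1, sent cp 0 → mismatch
  c2: data parity 1, sent cp 1 → ok
Exactly one row (r0) and one column (c1) fail → the flipped bit is at their intersection.

row 0, column 1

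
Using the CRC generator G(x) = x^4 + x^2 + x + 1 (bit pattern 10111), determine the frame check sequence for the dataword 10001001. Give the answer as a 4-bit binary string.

Append 4 zeros: 100010010000. Divide by 10111 (XOR where the leading bit is 1):
  pos 0: 10001 XOR 10111 = 00110
  pos 2: 11000 XOR 10111 = 01111
  pos 3: 11111 XOR 10111 = 01000
  pos 4: 10000 XOR 10111 = 00111
  pos 6: 11100 XOR 10111 = 01011
  pos 7: 10110 XOR 10111 = 00001
Remainder (last 4 bits) = 0001. This is the CRC / FCS.

0001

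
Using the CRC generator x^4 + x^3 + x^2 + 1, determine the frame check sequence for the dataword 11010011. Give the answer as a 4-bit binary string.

Append 4 zeros: 110100110000. Divide by 11101 (XOR where the leading bit is 1):
  pos 0: 11010 XOR 11101 = 00111
  pos 2: 11101 XOR 11101 = 00000
  pos 7: 10000 XOR 11101 = 01101
Remainder (last 4 bits) = 1101. This is the CRC / FCS.

1101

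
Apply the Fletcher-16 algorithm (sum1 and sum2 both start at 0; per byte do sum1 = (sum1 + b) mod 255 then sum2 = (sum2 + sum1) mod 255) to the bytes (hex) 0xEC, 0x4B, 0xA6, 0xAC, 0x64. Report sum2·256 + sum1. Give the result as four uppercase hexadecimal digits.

7FEF

Running sums (mod 255):
  after byte 0 (0xEC): sum1=236, sum2=236
  after byte 1 (0x4B): sum1=56, sum2=37
  after byte 2 (0xA6): sum1=222, sum2=4
  after byte 3 (0xAC): sum1=139, sum2=143
  after byte 4 (0x64): sum1=239, sum2=127
Checksum = sum2·256 + sum1 = 127·256 + 239 = 32751 = 0x7FEF.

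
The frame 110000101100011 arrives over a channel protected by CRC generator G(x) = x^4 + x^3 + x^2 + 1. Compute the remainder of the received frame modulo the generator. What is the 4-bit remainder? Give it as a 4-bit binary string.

0111

Modulo-2 division of 110000101100011 by 11101:
  pos 0: 11000 XOR 11101 = 00101
  pos 2: 10101 XOR 11101 = 01000
  pos 3: 10000 XOR 11101 = 01101
  pos 4: 11011 XOR 11101 = 00110
  pos 6: 11010 XOR 11101 = 00111
  pos 8: 11100 XOR 11101 = 00001
Remainder = 0111 (nonzero — an error is detected).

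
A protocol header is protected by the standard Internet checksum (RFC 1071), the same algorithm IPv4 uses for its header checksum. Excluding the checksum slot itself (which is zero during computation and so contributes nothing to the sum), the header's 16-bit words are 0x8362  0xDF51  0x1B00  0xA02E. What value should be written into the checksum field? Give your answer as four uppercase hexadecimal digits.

One's-complement addition (fold any carry out of bit 15 back into bit 0):
  0x8362 + 0xDF51 = 0x162B3 → wrap carry → 0x62B4
  0x62B4 + 0x1B00 = 0x07DB4
  0x7DB4 + 0xA02E = 0x11DE2 → wrap carry → 0x1DE3
One's-complement sum = 0x1DE3.
Checksum = ~0x1DE3 & 0xFFFF = 0xE21C.

E21C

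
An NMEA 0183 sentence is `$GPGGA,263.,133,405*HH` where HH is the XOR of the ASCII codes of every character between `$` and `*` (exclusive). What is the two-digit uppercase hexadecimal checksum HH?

XOR the ASCII codes of the payload characters:
  'G' = 0x47 → acc = 0x47
  'P' = 0x50 → acc = 0x17
  'G' = 0x47 → acc = 0x50
  'G' = 0x47 → acc = 0x17
  'A' = 0x41 → acc = 0x56
  ',' = 0x2C → acc = 0x7A
  '2' = 0x32 → acc = 0x48
  '6' = 0x36 → acc = 0x7E
  '3' = 0x33 → acc = 0x4D
  '.' = 0x2E → acc = 0x63
  ',' = 0x2C → acc = 0x4F
  '1' = 0x31 → acc = 0x7E
  '3' = 0x33 → acc = 0x4D
  '3' = 0x33 → acc = 0x7E
  ',' = 0x2C → acc = 0x52
  '4' = 0x34 → acc = 0x66
  '0' = 0x30 → acc = 0x56
  '5' = 0x35 → acc = 0x63
Checksum = 0x63.

63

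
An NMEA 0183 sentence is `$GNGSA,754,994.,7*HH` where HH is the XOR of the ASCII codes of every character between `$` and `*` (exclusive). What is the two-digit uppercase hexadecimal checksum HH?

6B

XOR the ASCII codes of the payload characters:
  'G' = 0x47 → acc = 0x47
  'N' = 0x4E → acc = 0x09
  'G' = 0x47 → acc = 0x4E
  'S' = 0x53 → acc = 0x1D
  'A' = 0x41 → acc = 0x5C
  ',' = 0x2C → acc = 0x70
  '7' = 0x37 → acc = 0x47
  '5' = 0x35 → acc = 0x72
  '4' = 0x34 → acc = 0x46
  ',' = 0x2C → acc = 0x6A
  '9' = 0x39 → acc = 0x53
  '9' = 0x39 → acc = 0x6A
  '4' = 0x34 → acc = 0x5E
  '.' = 0x2E → acc = 0x70
  ',' = 0x2C → acc = 0x5C
  '7' = 0x37 → acc = 0x6B
Checksum = 0x6B.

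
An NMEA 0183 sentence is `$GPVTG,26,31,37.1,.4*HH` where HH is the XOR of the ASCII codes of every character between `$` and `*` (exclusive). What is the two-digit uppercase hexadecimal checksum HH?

55

XOR the ASCII codes of the payload characters:
  'G' = 0x47 → acc = 0x47
  'P' = 0x50 → acc = 0x17
  'V' = 0x56 → acc = 0x41
  'T' = 0x54 → acc = 0x15
  'G' = 0x47 → acc = 0x52
  ',' = 0x2C → acc = 0x7E
  '2' = 0x32 → acc = 0x4C
  '6' = 0x36 → acc = 0x7A
  ',' = 0x2C → acc = 0x56
  '3' = 0x33 → acc = 0x65
  '1' = 0x31 → acc = 0x54
  ',' = 0x2C → acc = 0x78
  '3' = 0x33 → acc = 0x4B
  '7' = 0x37 → acc = 0x7C
  '.' = 0x2E → acc = 0x52
  '1' = 0x31 → acc = 0x63
  ',' = 0x2C → acc = 0x4F
  '.' = 0x2E → acc = 0x61
  '4' = 0x34 → acc = 0x55
Checksum = 0x55.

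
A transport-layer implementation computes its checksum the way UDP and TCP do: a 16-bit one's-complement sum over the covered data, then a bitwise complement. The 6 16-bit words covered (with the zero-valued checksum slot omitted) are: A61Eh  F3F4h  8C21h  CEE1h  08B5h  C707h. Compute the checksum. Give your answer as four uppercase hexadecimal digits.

One's-complement addition (fold any carry out of bit 15 back into bit 0):
  0xA61E + 0xF3F4 = 0x19A12 → wrap carry → 0x9A13
  0x9A13 + 0x8C21 = 0x12634 → wrap carry → 0x2635
  0x2635 + 0xCEE1 = 0x0F516
  0xF516 + 0x08B5 = 0x0FDCB
  0xFDCB + 0xC707 = 0x1C4D2 → wrap carry → 0xC4D3
One's-complement sum = 0xC4D3.
Checksum = ~0xC4D3 & 0xFFFF = 0x3B2C.

3B2C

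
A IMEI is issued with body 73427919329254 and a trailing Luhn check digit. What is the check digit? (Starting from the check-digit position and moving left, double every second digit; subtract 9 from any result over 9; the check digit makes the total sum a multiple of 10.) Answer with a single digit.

Partial digits right→left: 4 5 2 9 2 3 9 1 9 7 2 4 3 7
Double every second digit counting from the check-digit position (so the 1st, 3rd, 5th, ... of the partial from the right).
  doubled (with −9 where >9): 8 4 4 9 9 4 6 → sum 44
  kept as-is: 5 9 3 1 7 4 7 → sum 36
Total = 44 + 36 = 80.
Check digit = (10 − (80 mod 10)) mod 10 = 0.

0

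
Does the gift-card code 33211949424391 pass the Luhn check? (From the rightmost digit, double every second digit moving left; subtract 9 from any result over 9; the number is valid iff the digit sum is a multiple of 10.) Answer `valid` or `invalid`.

invalid

From the right, keep odd positions and double even positions (subtract 9 from any doubled value over 9):
  doubled (positions 2,4,...): 9 8 8 8 2 4 6 → sum 45
  kept (positions 1,3,...): 1 3 2 9 9 1 3 → sum 28
Total = 73.
73 mod 10 = 3, so the number is invalid.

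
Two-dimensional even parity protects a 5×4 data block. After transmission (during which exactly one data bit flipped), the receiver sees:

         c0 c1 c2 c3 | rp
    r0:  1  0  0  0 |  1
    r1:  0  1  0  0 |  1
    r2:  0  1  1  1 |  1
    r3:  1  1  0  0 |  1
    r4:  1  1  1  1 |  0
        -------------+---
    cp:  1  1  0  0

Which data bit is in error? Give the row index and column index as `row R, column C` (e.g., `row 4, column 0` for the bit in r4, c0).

row 3, column 1

Recompute each row's even parity and compare to rp:
  r0: data parity 1, sent rp 1 → ok
  r1: data parity 1, sent rp 1 → ok
  r2: data parity 1, sent rp 1 → ok
  r3: data parity 0, sent rp 1 → mismatch
  r4: data parity 0, sent rp 0 → ok
Recompute each column's even parity and compare to cp:
  c0: data parity 1, sent cp 1 → ok
  c1: data parity 0, sent cp 1 → mismatch
  c2: data parity 0, sent cp 0 → ok
  c3: data parity 0, sent cp 0 → ok
Exactly one row (r3) and one column (c1) fail → the flipped bit is at their intersection.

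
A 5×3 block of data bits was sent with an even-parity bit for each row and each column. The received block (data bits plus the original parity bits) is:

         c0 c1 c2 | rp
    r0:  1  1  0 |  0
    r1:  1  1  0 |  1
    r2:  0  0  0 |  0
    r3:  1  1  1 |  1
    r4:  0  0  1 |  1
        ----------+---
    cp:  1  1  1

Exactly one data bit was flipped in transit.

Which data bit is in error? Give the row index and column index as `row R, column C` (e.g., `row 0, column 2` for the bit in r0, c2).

row 1, column 2

Recompute each row's even parity and compare to rp:
  r0: data parity 0, sent rp 0 → ok
  r1: data parity 0, sent rp 1 → mismatch
  r2: data parity 0, sent rp 0 → ok
  r3: data parity 1, sent rp 1 → ok
  r4: data parity 1, sent rp 1 → ok
Recompute each column's even parity and compare to cp:
  c0: data parity 1, sent cp 1 → ok
  c1: data parity 1, sent cp 1 → ok
  c2: data parity 0, sent cp 1 → mismatch
Exactly one row (r1) and one column (c2) fail → the flipped bit is at their intersection.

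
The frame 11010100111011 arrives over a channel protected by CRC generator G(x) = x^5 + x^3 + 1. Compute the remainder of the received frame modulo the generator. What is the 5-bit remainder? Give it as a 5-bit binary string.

Modulo-2 division of 11010100111011 by 101001:
  pos 0: 110101 XOR 101001 = 011100
  pos 1: 111000 XOR 101001 = 010001
  pos 2: 100010 XOR 101001 = 001011
  pos 4: 101111 XOR 101001 = 000110
  pos 7: 110101 XOR 101001 = 011100
  pos 8: 111001 XOR 101001 = 010000
Remainder = 10000 (nonzero — an error is detected).

10000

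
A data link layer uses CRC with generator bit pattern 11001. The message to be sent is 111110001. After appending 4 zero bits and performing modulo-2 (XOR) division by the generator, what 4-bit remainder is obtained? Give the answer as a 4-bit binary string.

0110

Append 4 zeros: 1111100010000. Divide by 11001 (XOR where the leading bit is 1):
  pos 0: 11111 XOR 11001 = 00110
  pos 2: 11000 XOR 11001 = 00001
  pos 6: 10100 XOR 11001 = 01101
  pos 7: 11010 XOR 11001 = 00011
Remainder (last 4 bits) = 0110. This is the CRC / FCS.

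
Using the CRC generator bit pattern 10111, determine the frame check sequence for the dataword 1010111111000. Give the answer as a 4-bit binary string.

Append 4 zeros: 10101111110000000. Divide by 10111 (XOR where the leading bit is 1):
  pos 0: 10101 XOR 10111 = 00010
  pos 3: 10111 XOR 10111 = 00000
  pos 8: 11000 XOR 10111 = 01111
  pos 9: 11110 XOR 10111 = 01001
  pos 10: 10010 XOR 10111 = 00101
  pos 12: 10100 XOR 10111 = 00011
Remainder (last 4 bits) = 0011. This is the CRC / FCS.

0011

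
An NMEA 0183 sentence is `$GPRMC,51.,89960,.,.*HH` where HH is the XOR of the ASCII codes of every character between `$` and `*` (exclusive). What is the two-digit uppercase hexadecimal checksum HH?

5F

XOR the ASCII codes of the payload characters:
  'G' = 0x47 → acc = 0x47
  'P' = 0x50 → acc = 0x17
  'R' = 0x52 → acc = 0x45
  'M' = 0x4D → acc = 0x08
  'C' = 0x43 → acc = 0x4B
  ',' = 0x2C → acc = 0x67
  '5' = 0x35 → acc = 0x52
  '1' = 0x31 → acc = 0x63
  '.' = 0x2E → acc = 0x4D
  ',' = 0x2C → acc = 0x61
  '8' = 0x38 → acc = 0x59
  '9' = 0x39 → acc = 0x60
  '9' = 0x39 → acc = 0x59
  '6' = 0x36 → acc = 0x6F
  '0' = 0x30 → acc = 0x5F
  ',' = 0x2C → acc = 0x73
  '.' = 0x2E → acc = 0x5D
  ',' = 0x2C → acc = 0x71
  '.' = 0x2E → acc = 0x5F
Checksum = 0x5F.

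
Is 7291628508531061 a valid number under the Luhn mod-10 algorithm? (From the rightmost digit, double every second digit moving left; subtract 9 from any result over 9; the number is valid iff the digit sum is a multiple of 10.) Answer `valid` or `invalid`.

invalid

From the right, keep odd positions and double even positions (subtract 9 from any doubled value over 9):
  doubled (positions 2,4,...): 3 2 1 0 7 3 9 5 → sum 30
  kept (positions 1,3,...): 1 0 3 8 5 2 1 2 → sum 22
Total = 52.
52 mod 10 = 2, so the number is invalid.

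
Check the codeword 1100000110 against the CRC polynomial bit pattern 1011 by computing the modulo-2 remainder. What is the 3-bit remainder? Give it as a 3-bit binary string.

000

Modulo-2 division of 1100000110 by 1011:
  pos 0: 1100 XOR 1011 = 0111
  pos 1: 1110 XOR 1011 = 0101
  pos 2: 1010 XOR 1011 = 0001
  pos 5: 1011 XOR 1011 = 0000
Remainder = 000 (zero — the frame passes the CRC check).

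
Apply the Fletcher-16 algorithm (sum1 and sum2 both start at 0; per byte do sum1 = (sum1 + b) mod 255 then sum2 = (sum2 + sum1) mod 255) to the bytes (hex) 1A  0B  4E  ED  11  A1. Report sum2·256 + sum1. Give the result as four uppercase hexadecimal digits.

Running sums (mod 255):
  after byte 0 (1A): sum1=26, sum2=26
  after byte 1 (0B): sum1=37, sum2=63
  after byte 2 (4E): sum1=115, sum2=178
  after byte 3 (ED): sum1=97, sum2=20
  after byte 4 (11): sum1=114, sum2=134
  after byte 5 (A1): sum1=20, sum2=154
Checksum = sum2·256 + sum1 = 154·256 + 20 = 39444 = 0x9A14.

9A14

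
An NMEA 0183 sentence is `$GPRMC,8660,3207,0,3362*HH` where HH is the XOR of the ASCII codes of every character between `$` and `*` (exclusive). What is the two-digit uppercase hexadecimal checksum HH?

71

XOR the ASCII codes of the payload characters:
  'G' = 0x47 → acc = 0x47
  'P' = 0x50 → acc = 0x17
  'R' = 0x52 → acc = 0x45
  'M' = 0x4D → acc = 0x08
  'C' = 0x43 → acc = 0x4B
  ',' = 0x2C → acc = 0x67
  '8' = 0x38 → acc = 0x5F
  '6' = 0x36 → acc = 0x69
  '6' = 0x36 → acc = 0x5F
  '0' = 0x30 → acc = 0x6F
  ',' = 0x2C → acc = 0x43
  '3' = 0x33 → acc = 0x70
  '2' = 0x32 → acc = 0x42
  '0' = 0x30 → acc = 0x72
  '7' = 0x37 → acc = 0x45
  ',' = 0x2C → acc = 0x69
  '0' = 0x30 → acc = 0x59
  ',' = 0x2C → acc = 0x75
  '3' = 0x33 → acc = 0x46
  '3' = 0x33 → acc = 0x75
  '6' = 0x36 → acc = 0x43
  '2' = 0x32 → acc = 0x71
Checksum = 0x71.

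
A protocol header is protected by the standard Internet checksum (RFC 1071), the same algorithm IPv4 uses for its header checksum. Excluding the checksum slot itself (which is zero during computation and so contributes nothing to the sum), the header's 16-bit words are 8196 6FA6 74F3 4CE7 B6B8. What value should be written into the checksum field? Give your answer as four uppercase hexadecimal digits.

962F

One's-complement addition (fold any carry out of bit 15 back into bit 0):
  0x8196 + 0x6FA6 = 0x0F13C
  0xF13C + 0x74F3 = 0x1662F → wrap carry → 0x6630
  0x6630 + 0x4CE7 = 0x0B317
  0xB317 + 0xB6B8 = 0x169CF → wrap carry → 0x69D0
One's-complement sum = 0x69D0.
Checksum = ~0x69D0 & 0xFFFF = 0x962F.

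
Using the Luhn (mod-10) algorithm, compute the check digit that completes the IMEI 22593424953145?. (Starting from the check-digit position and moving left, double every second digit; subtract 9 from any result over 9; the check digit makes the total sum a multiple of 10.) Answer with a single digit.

Partial digits right→left: 5 4 1 3 5 9 4 2 4 3 9 5 2 2
Double every second digit counting from the check-digit position (so the 1st, 3rd, 5th, ... of the partial from the right).
  doubled (with −9 where >9): 1 2 1 8 8 9 4 → sum 33
  kept as-is: 4 3 9 2 3 5 2 → sum 28
Total = 33 + 28 = 61.
Check digit = (10 − (61 mod 10)) mod 10 = 9.

9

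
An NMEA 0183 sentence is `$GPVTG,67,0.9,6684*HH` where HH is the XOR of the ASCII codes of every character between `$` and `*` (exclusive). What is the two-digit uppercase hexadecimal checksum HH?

XOR the ASCII codes of the payload characters:
  'G' = 0x47 → acc = 0x47
  'P' = 0x50 → acc = 0x17
  'V' = 0x56 → acc = 0x41
  'T' = 0x54 → acc = 0x15
  'G' = 0x47 → acc = 0x52
  ',' = 0x2C → acc = 0x7E
  '6' = 0x36 → acc = 0x48
  '7' = 0x37 → acc = 0x7F
  ',' = 0x2C → acc = 0x53
  '0' = 0x30 → acc = 0x63
  '.' = 0x2E → acc = 0x4D
  '9' = 0x39 → acc = 0x74
  ',' = 0x2C → acc = 0x58
  '6' = 0x36 → acc = 0x6E
  '6' = 0x36 → acc = 0x58
  '8' = 0x38 → acc = 0x60
  '4' = 0x34 → acc = 0x54
Checksum = 0x54.

54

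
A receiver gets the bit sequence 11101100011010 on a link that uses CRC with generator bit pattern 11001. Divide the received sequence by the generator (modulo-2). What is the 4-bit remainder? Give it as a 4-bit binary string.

0000

Modulo-2 division of 11101100011010 by 11001:
  pos 0: 11101 XOR 11001 = 00100
  pos 2: 10010 XOR 11001 = 01011
  pos 3: 10110 XOR 11001 = 01111
  pos 4: 11110 XOR 11001 = 00111
  pos 6: 11111 XOR 11001 = 00110
  pos 8: 11001 XOR 11001 = 00000
Remainder = 0000 (zero — the frame passes the CRC check).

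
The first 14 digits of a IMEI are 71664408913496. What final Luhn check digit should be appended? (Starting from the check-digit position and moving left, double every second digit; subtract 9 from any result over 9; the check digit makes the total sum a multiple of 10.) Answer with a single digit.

Partial digits right→left: 6 9 4 3 1 9 8 0 4 4 6 6 1 7
Double every second digit counting from the check-digit position (so the 1st, 3rd, 5th, ... of the partial from the right).
  doubled (with −9 where >9): 3 8 2 7 8 3 2 → sum 33
  kept as-is: 9 3 9 0 4 6 7 → sum 38
Total = 33 + 38 = 71.
Check digit = (10 − (71 mod 10)) mod 10 = 9.

9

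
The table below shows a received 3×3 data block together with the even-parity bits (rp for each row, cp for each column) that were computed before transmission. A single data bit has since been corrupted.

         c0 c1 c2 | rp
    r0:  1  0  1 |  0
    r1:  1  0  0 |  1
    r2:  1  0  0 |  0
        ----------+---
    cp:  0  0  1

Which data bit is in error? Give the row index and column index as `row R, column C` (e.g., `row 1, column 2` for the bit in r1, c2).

Recompute each row's even parity and compare to rp:
  r0: data parity 0, sent rp 0 → ok
  r1: data parity 1, sent rp 1 → ok
  r2: data parity 1, sent rp 0 → mismatch
Recompute each column's even parity and compare to cp:
  c0: data parity 1, sent cp 0 → mismatch
  c1: data parity 0, sent cp 0 → ok
  c2: data parity 1, sent cp 1 → ok
Exactly one row (r2) and one column (c0) fail → the flipped bit is at their intersection.

row 2, column 0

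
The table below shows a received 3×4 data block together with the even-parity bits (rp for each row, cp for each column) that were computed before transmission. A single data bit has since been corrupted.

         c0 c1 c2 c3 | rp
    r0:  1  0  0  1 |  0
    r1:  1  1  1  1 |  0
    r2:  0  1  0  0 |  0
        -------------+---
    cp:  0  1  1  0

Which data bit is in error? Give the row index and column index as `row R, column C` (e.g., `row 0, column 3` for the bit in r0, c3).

Recompute each row's even parity and compare to rp:
  r0: data parity 0, sent rp 0 → ok
  r1: data parity 0, sent rp 0 → ok
  r2: data parity 1, sent rp 0 → mismatch
Recompute each column's even parity and compare to cp:
  c0: data parity 0, sent cp 0 → ok
  c1: data parity 0, sent cp 1 → mismatch
  c2: data parity 1, sent cp 1 → ok
  c3: data parity 0, sent cp 0 → ok
Exactly one row (r2) and one column (c1) fail → the flipped bit is at their intersection.

row 2, column 1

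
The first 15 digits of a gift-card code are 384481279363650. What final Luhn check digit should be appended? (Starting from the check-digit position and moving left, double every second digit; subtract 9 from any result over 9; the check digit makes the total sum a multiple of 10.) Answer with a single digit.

9

Partial digits right→left: 0 5 6 3 6 3 9 7 2 1 8 4 4 8 3
Double every second digit counting from the check-digit position (so the 1st, 3rd, 5th, ... of the partial from the right).
  doubled (with −9 where >9): 0 3 3 9 4 7 8 6 → sum 40
  kept as-is: 5 3 3 7 1 4 8 → sum 31
Total = 40 + 31 = 71.
Check digit = (10 − (71 mod 10)) mod 10 = 9.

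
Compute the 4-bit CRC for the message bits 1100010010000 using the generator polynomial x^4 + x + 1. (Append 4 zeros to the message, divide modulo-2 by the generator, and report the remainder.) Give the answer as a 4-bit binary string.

1000

Append 4 zeros: 11000100100000000. Divide by 10011 (XOR where the leading bit is 1):
  pos 0: 11000 XOR 10011 = 01011
  pos 1: 10111 XOR 10011 = 00100
  pos 3: 10000 XOR 10011 = 00011
  pos 6: 11100 XOR 10011 = 01111
  pos 7: 11110 XOR 10011 = 01101
  pos 8: 11010 XOR 10011 = 01001
  pos 9: 10010 XOR 10011 = 00001
Remainder (last 4 bits) = 1000. This is the CRC / FCS.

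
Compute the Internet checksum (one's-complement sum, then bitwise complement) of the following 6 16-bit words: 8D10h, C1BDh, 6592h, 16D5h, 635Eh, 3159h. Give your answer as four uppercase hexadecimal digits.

One's-complement addition (fold any carry out of bit 15 back into bit 0):
  0x8D10 + 0xC1BD = 0x14ECD → wrap carry → 0x4ECE
  0x4ECE + 0x6592 = 0x0B460
  0xB460 + 0x16D5 = 0x0CB35
  0xCB35 + 0x635E = 0x12E93 → wrap carry → 0x2E94
  0x2E94 + 0x3159 = 0x05FED
One's-complement sum = 0x5FED.
Checksum = ~0x5FED & 0xFFFF = 0xA012.

A012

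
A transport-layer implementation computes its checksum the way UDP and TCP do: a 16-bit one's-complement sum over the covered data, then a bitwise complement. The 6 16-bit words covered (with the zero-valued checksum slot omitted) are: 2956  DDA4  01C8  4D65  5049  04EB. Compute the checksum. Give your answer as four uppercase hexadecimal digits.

54A3

One's-complement addition (fold any carry out of bit 15 back into bit 0):
  0x2956 + 0xDDA4 = 0x106FA → wrap carry → 0x06FB
  0x06FB + 0x01C8 = 0x008C3
  0x08C3 + 0x4D65 = 0x05628
  0x5628 + 0x5049 = 0x0A671
  0xA671 + 0x04EB = 0x0AB5C
One's-complement sum = 0xAB5C.
Checksum = ~0xAB5C & 0xFFFF = 0x54A3.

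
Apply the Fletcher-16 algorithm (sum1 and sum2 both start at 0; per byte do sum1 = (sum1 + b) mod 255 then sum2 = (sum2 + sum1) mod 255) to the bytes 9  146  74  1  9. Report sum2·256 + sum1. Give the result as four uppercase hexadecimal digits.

61EF

Running sums (mod 255):
  after byte 0 (9): sum1=9, sum2=9
  after byte 1 (146): sum1=155, sum2=164
  after byte 2 (74): sum1=229, sum2=138
  after byte 3 (1): sum1=230, sum2=113
  after byte 4 (9): sum1=239, sum2=97
Checksum = sum2·256 + sum1 = 97·256 + 239 = 25071 = 0x61EF.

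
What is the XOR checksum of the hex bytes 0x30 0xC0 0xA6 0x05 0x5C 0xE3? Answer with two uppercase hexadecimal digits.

EC

XOR the bytes together:
  start with 0x30
  0x30 ⊕ 0xC0 = 0xF0
  0xF0 ⊕ 0xA6 = 0x56
  0x56 ⊕ 0x05 = 0x53
  0x53 ⊕ 0x5C = 0x0F
  0x0F ⊕ 0xE3 = 0xEC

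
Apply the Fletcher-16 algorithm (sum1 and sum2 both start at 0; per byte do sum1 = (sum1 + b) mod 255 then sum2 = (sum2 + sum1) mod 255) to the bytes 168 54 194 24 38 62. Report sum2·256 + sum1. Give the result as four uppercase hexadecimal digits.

Running sums (mod 255):
  after byte 0 (168): sum1=168, sum2=168
  after byte 1 (54): sum1=222, sum2=135
  after byte 2 (194): sum1=161, sum2=41
  after byte 3 (24): sum1=185, sum2=226
  after byte 4 (38): sum1=223, sum2=194
  after byte 5 (62): sum1=30, sum2=224
Checksum = sum2·256 + sum1 = 224·256 + 30 = 57374 = 0xE01E.

E01E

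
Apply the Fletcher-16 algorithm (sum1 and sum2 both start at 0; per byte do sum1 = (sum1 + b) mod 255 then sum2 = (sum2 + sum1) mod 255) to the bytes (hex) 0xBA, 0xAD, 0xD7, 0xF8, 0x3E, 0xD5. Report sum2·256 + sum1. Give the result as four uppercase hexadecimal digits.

614D

Running sums (mod 255):
  after byte 0 (0xBA): sum1=186, sum2=186
  after byte 1 (0xAD): sum1=104, sum2=35
  after byte 2 (0xD7): sum1=64, sum2=99
  after byte 3 (0xF8): sum1=57, sum2=156
  after byte 4 (0x3E): sum1=119, sum2=20
  after byte 5 (0xD5): sum1=77, sum2=97
Checksum = sum2·256 + sum1 = 97·256 + 77 = 24909 = 0x614D.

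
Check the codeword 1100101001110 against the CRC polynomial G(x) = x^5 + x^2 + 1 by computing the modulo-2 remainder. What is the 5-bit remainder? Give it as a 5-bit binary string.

00000

Modulo-2 division of 1100101001110 by 100101:
  pos 0: 110010 XOR 100101 = 010111
  pos 1: 101111 XOR 100101 = 001010
  pos 3: 101000 XOR 100101 = 001101
  pos 5: 110111 XOR 100101 = 010010
  pos 6: 100101 XOR 100101 = 000000
Remainder = 00000 (zero — the frame passes the CRC check).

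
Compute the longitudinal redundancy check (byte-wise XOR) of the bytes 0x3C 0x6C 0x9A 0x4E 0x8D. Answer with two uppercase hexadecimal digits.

09

XOR the bytes together:
  start with 0x3C
  0x3C ⊕ 0x6C = 0x50
  0x50 ⊕ 0x9A = 0xCA
  0xCA ⊕ 0x4E = 0x84
  0x84 ⊕ 0x8D = 0x09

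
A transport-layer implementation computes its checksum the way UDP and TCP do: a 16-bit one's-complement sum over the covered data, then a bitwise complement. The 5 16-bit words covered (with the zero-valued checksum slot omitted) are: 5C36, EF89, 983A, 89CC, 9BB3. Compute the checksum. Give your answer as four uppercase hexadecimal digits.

One's-complement addition (fold any carry out of bit 15 back into bit 0):
  0x5C36 + 0xEF89 = 0x14BBF → wrap carry → 0x4BC0
  0x4BC0 + 0x983A = 0x0E3FA
  0xE3FA + 0x89CC = 0x16DC6 → wrap carry → 0x6DC7
  0x6DC7 + 0x9BB3 = 0x1097A → wrap carry → 0x097B
One's-complement sum = 0x097B.
Checksum = ~0x097B & 0xFFFF = 0xF684.

F684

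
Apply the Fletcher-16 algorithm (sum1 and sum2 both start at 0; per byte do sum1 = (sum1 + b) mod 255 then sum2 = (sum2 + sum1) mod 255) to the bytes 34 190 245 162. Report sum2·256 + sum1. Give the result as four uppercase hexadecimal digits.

Running sums (mod 255):
  after byte 0 (34): sum1=34, sum2=34
  after byte 1 (190): sum1=224, sum2=3
  after byte 2 (245): sum1=214, sum2=217
  after byte 3 (162): sum1=121, sum2=83
Checksum = sum2·256 + sum1 = 83·256 + 121 = 21369 = 0x5379.

5379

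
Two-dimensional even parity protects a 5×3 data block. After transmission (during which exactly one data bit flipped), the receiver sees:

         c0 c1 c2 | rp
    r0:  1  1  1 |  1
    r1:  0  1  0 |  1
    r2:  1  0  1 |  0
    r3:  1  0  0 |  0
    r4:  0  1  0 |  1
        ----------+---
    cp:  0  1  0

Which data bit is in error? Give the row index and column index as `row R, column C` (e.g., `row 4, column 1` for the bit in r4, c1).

row 3, column 0

Recompute each row's even parity and compare to rp:
  r0: data parity 1, sent rp 1 → ok
  r1: data parity 1, sent rp 1 → ok
  r2: data parity 0, sent rp 0 → ok
  r3: data parity 1, sent rp 0 → mismatch
  r4: data parity 1, sent rp 1 → ok
Recompute each column's even parity and compare to cp:
  c0: data parity 1, sent cp 0 → mismatch
  c1: data parity 1, sent cp 1 → ok
  c2: data parity 0, sent cp 0 → ok
Exactly one row (r3) and one column (c0) fail → the flipped bit is at their intersection.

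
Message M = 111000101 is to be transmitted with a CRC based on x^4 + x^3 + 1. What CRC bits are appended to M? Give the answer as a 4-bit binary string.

0010

Append 4 zeros: 1110001010000. Divide by 11001 (XOR where the leading bit is 1):
  pos 0: 11100 XOR 11001 = 00101
  pos 2: 10101 XOR 11001 = 01100
  pos 3: 11000 XOR 11001 = 00001
  pos 7: 11000 XOR 11001 = 00001
Remainder (last 4 bits) = 0010. This is the CRC / FCS.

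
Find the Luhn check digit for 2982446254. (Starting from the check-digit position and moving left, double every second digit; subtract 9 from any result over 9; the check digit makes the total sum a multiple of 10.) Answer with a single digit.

Partial digits right→left: 4 5 2 6 4 4 2 8 9 2
Double every second digit counting from the check-digit position (so the 1st, 3rd, 5th, ... of the partial from the right).
  doubled (with −9 where >9): 8 4 8 4 9 → sum 33
  kept as-is: 5 6 4 8 2 → sum 25
Total = 33 + 25 = 58.
Check digit = (10 − (58 mod 10)) mod 10 = 2.

2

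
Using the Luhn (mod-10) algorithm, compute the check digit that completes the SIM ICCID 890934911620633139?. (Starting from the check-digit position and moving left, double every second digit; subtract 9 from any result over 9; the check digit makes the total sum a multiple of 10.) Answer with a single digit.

Partial digits right→left: 9 3 1 3 3 6 0 2 6 1 1 9 4 3 9 0 9 8
Double every second digit counting from the check-digit position (so the 1st, 3rd, 5th, ... of the partial from the right).
  doubled (with −9 where >9): 9 2 6 0 3 2 8 9 9 → sum 48
  kept as-is: 3 3 6 2 1 9 3 0 8 → sum 35
Total = 48 + 35 = 83.
Check digit = (10 − (83 mod 10)) mod 10 = 7.

7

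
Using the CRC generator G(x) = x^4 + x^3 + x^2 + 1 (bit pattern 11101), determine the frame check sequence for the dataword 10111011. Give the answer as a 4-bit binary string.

Append 4 zeros: 101110110000. Divide by 11101 (XOR where the leading bit is 1):
  pos 0: 10111 XOR 11101 = 01010
  pos 1: 10100 XOR 11101 = 01001
  pos 2: 10011 XOR 11101 = 01110
  pos 3: 11101 XOR 11101 = 00000
Remainder (last 4 bits) = 0000. This is the CRC / FCS.

0000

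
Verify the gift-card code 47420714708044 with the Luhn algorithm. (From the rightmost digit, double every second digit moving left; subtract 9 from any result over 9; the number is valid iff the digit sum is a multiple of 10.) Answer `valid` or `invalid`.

invalid

From the right, keep odd positions and double even positions (subtract 9 from any doubled value over 9):
  doubled (positions 2,4,...): 8 7 5 2 0 8 8 → sum 38
  kept (positions 1,3,...): 4 0 0 4 7 2 7 → sum 24
Total = 62.
62 mod 10 = 2, so the number is invalid.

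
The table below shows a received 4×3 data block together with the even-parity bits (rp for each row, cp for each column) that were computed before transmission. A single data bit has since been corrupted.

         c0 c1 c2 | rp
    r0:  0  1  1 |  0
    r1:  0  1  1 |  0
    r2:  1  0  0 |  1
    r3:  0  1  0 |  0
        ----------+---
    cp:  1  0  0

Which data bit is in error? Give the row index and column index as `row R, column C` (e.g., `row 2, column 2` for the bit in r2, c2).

row 3, column 1

Recompute each row's even parity and compare to rp:
  r0: data parity 0, sent rp 0 → ok
  r1: data parity 0, sent rp 0 → ok
  r2: data parity 1, sent rp 1 → ok
  r3: data parity 1, sent rp 0 → mismatch
Recompute each column's even parity and compare to cp:
  c0: data parity 1, sent cp 1 → ok
  c1: data parity 1, sent cp 0 → mismatch
  c2: data parity 0, sent cp 0 → ok
Exactly one row (r3) and one column (c1) fail → the flipped bit is at their intersection.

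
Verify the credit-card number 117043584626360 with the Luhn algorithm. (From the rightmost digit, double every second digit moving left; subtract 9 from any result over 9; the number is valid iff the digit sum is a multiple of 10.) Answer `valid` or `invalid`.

From the right, keep odd positions and double even positions (subtract 9 from any doubled value over 9):
  doubled (positions 2,4,...): 3 3 3 7 6 0 2 → sum 24
  kept (positions 1,3,...): 0 3 2 4 5 4 7 1 → sum 26
Total = 50.
50 mod 10 = 0, so the number is valid.

valid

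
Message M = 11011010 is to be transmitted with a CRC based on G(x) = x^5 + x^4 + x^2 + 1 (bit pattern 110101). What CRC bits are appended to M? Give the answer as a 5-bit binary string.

Append 5 zeros: 1101101000000. Divide by 110101 (XOR where the leading bit is 1):
  pos 0: 110110 XOR 110101 = 000011
  pos 4: 111000 XOR 110101 = 001101
  pos 6: 110100 XOR 110101 = 000001
Remainder (last 5 bits) = 00010. This is the CRC / FCS.

00010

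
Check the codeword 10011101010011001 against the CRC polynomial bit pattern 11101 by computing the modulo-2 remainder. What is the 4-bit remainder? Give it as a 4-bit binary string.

0001

Modulo-2 division of 10011101010011001 by 11101:
  pos 0: 10011 XOR 11101 = 01110
  pos 1: 11101 XOR 11101 = 00000
  pos 7: 10100 XOR 11101 = 01001
  pos 8: 10011 XOR 11101 = 01110
  pos 9: 11101 XOR 11101 = 00000
Remainder = 0001 (nonzero — an error is detected).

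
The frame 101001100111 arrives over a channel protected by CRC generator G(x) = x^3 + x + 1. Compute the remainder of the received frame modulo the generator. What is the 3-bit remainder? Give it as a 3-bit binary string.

111

Modulo-2 division of 101001100111 by 1011:
  pos 0: 1010 XOR 1011 = 0001
  pos 3: 1011 XOR 1011 = 0000
Remainder = 111 (nonzero — an error is detected).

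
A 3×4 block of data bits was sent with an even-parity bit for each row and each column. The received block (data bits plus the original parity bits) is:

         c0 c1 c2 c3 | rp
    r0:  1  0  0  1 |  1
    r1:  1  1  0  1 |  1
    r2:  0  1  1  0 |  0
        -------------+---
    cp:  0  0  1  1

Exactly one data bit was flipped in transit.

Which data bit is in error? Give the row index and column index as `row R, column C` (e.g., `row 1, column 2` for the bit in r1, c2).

Recompute each row's even parity and compare to rp:
  r0: data parity 0, sent rp 1 → mismatch
  r1: data parity 1, sent rp 1 → ok
  r2: data parity 0, sent rp 0 → ok
Recompute each column's even parity and compare to cp:
  c0: data parity 0, sent cp 0 → ok
  c1: data parity 0, sent cp 0 → ok
  c2: data parity 1, sent cp 1 → ok
  c3: data parity 0, sent cp 1 → mismatch
Exactly one row (r0) and one column (c3) fail → the flipped bit is at their intersection.

row 0, column 3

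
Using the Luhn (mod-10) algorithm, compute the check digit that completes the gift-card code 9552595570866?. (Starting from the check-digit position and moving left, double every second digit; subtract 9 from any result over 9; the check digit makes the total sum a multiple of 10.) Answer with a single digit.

6

Partial digits right→left: 6 6 8 0 7 5 5 9 5 2 5 5 9
Double every second digit counting from the check-digit position (so the 1st, 3rd, 5th, ... of the partial from the right).
  doubled (with −9 where >9): 3 7 5 1 1 1 9 → sum 27
  kept as-is: 6 0 5 9 2 5 → sum 27
Total = 27 + 27 = 54.
Check digit = (10 − (54 mod 10)) mod 10 = 6.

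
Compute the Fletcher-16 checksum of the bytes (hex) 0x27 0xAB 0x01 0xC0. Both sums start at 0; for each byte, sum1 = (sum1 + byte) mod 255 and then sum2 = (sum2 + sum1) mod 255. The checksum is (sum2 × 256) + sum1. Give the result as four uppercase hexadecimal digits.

Running sums (mod 255):
  after byte 0 (0x27): sum1=39, sum2=39
  after byte 1 (0xAB): sum1=210, sum2=249
  after byte 2 (0x01): sum1=211, sum2=205
  after byte 3 (0xC0): sum1=148, sum2=98
Checksum = sum2·256 + sum1 = 98·256 + 148 = 25236 = 0x6294.

6294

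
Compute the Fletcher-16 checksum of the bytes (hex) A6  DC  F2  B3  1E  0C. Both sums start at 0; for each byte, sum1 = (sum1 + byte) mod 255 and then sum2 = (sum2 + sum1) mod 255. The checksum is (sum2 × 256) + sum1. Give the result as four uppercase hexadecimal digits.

6754

Running sums (mod 255):
  after byte 0 (A6): sum1=166, sum2=166
  after byte 1 (DC): sum1=131, sum2=42
  after byte 2 (F2): sum1=118, sum2=160
  after byte 3 (B3): sum1=42, sum2=202
  after byte 4 (1E): sum1=72, sum2=19
  after byte 5 (0C): sum1=84, sum2=103
Checksum = sum2·256 + sum1 = 103·256 + 84 = 26452 = 0x6754.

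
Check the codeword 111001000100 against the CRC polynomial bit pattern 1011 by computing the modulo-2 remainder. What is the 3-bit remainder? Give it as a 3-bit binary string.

Modulo-2 division of 111001000100 by 1011:
  pos 0: 1110 XOR 1011 = 0101
  pos 1: 1010 XOR 1011 = 0001
  pos 4: 1100 XOR 1011 = 0111
  pos 5: 1110 XOR 1011 = 0101
  pos 6: 1011 XOR 1011 = 0000
Remainder = 000 (zero — the frame passes the CRC check).

000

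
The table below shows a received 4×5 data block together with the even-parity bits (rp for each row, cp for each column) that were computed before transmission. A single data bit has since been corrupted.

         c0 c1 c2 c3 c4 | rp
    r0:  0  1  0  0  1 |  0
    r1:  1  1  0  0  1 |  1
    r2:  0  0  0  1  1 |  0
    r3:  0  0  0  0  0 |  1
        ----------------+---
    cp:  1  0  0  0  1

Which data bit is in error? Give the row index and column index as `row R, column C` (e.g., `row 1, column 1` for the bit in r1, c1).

Recompute each row's even parity and compare to rp:
  r0: data parity 0, sent rp 0 → ok
  r1: data parity 1, sent rp 1 → ok
  r2: data parity 0, sent rp 0 → ok
  r3: data parity 0, sent rp 1 → mismatch
Recompute each column's even parity and compare to cp:
  c0: data parity 1, sent cp 1 → ok
  c1: data parity 0, sent cp 0 → ok
  c2: data parity 0, sent cp 0 → ok
  c3: data parity 1, sent cp 0 → mismatch
  c4: data parity 1, sent cp 1 → ok
Exactly one row (r3) and one column (c3) fail → the flipped bit is at their intersection.

row 3, column 3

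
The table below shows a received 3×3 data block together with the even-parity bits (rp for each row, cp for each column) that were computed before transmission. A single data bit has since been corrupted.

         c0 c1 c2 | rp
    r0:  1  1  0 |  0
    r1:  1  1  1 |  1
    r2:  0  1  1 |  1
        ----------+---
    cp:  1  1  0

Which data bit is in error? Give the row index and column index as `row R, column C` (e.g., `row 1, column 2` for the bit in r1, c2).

row 2, column 0

Recompute each row's even parity and compare to rp:
  r0: data parity 0, sent rp 0 → ok
  r1: data parity 1, sent rp 1 → ok
  r2: data parity 0, sent rp 1 → mismatch
Recompute each column's even parity and compare to cp:
  c0: data parity 0, sent cp 1 → mismatch
  c1: data parity 1, sent cp 1 → ok
  c2: data parity 0, sent cp 0 → ok
Exactly one row (r2) and one column (c0) fail → the flipped bit is at their intersection.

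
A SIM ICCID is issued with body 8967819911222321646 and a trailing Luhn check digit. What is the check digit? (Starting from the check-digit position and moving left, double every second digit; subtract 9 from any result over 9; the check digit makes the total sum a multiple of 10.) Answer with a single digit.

7

Partial digits right→left: 6 4 6 1 2 3 2 2 2 1 1 9 9 1 8 7 6 9 8
Double every second digit counting from the check-digit position (so the 1st, 3rd, 5th, ... of the partial from the right).
  doubled (with −9 where >9): 3 3 4 4 4 2 9 7 3 7 → sum 46
  kept as-is: 4 1 3 2 1 9 1 7 9 → sum 37
Total = 46 + 37 = 83.
Check digit = (10 − (83 mod 10)) mod 10 = 7.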